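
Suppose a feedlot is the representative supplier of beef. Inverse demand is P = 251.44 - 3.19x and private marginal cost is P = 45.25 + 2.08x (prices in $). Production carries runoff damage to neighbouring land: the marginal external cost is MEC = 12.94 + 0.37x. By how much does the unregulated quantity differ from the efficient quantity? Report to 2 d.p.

4.86 units

Market equilibrium (private): 45.25 + 2.08x = 251.44 - 3.19x → x_m = 39.1252.
Social marginal cost = private MC + MEC = 58.19 + 2.45x.
Set SMC = demand: 58.19 + 2.45x = 251.44 - 3.19x → x* = 34.2642.
Gap = |39.1252 − 34.2642| = 4.8610.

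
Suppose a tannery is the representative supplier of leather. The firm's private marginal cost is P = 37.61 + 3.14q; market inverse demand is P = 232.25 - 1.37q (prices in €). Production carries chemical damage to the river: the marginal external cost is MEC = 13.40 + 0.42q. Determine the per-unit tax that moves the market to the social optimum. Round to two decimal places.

tax = €28.84 per unit

Social marginal cost = private MC + MEC = 51.01 + 3.56q.
Set SMC = demand: 51.01 + 3.56q = 232.25 - 1.37q → q* = 36.7627.
The Pigouvian tax equals MEC at q*: 13.40 + 0.42×36.7627 = 28.8403.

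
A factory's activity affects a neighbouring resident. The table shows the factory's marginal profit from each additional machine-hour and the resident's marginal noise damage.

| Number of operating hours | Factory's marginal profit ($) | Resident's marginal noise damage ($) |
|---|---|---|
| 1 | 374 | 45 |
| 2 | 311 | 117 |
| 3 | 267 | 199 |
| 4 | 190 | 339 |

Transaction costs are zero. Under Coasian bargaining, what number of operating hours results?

Bargaining reaches the level where marginal profit last exceeds marginal noise damage.
That holds through level 3 (267 ≥ 199) but not at 4 (190 < 339).

3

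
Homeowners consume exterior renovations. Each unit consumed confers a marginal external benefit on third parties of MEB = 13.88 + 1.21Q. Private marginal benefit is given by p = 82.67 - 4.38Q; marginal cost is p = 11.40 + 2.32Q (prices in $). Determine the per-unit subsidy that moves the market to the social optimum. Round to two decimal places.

subsidy = $32.65 per unit

Social marginal benefit = demand + MEB = 96.55 - 3.17Q.
Set SMB = MC: 96.55 - 3.17Q = 11.40 + 2.32Q → Q* = 15.5100.
The Pigouvian subsidy equals MEB at Q*: 13.88 + 1.21×15.5100 = 32.6471.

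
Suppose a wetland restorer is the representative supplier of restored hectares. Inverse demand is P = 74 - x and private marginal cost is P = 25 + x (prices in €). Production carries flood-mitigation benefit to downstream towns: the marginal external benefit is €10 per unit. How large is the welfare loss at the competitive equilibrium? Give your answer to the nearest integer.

Market equilibrium (private): 25 + x = 74 - x → x_m = 24.5000.
Social marginal cost = private MC − MEB = 15 + x.
Set SMC = demand: 15 + x = 74 - x → x* = 29.5000.
Between x* and x_m the wedge demand − SMC runs linearly from 0 to MEB(x_m), so the loss is a triangle.
DWL = ½ × 5.0000 × 10.0000 = 25.0000.

DWL = €25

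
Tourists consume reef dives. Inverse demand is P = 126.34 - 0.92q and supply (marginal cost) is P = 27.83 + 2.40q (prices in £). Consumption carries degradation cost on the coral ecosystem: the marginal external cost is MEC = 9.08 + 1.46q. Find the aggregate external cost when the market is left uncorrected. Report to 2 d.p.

£912.12

Market equilibrium (private): 27.83 + 2.40q = 126.34 - 0.92q → q_m = 29.6717.
Total external cost = ∫₀^{q_m} (9.08 + 1.46q) dq = 9.08×29.6717 + ½×1.46×29.6717² = 912.1182.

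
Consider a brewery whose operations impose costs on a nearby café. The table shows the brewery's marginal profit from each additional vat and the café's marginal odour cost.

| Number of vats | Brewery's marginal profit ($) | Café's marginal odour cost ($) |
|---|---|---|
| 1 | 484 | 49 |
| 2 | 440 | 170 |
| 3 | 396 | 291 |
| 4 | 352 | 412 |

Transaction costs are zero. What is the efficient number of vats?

3

Bargaining reaches the level where marginal profit last exceeds marginal odour cost.
That holds through level 3 (396 ≥ 291) but not at 4 (352 < 412).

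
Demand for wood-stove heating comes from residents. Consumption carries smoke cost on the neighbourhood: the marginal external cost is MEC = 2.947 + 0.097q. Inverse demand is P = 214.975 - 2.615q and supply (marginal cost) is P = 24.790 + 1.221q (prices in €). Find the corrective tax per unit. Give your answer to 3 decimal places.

tax = €7.565 per unit

Social marginal benefit = demand − MEC = 212.028 - 2.712q.
Set SMB = MC: 212.028 - 2.712q = 24.790 + 1.221q → q* = 47.6069.
The Pigouvian tax equals MEC at q*: 2.947 + 0.097×47.6069 = 7.5649.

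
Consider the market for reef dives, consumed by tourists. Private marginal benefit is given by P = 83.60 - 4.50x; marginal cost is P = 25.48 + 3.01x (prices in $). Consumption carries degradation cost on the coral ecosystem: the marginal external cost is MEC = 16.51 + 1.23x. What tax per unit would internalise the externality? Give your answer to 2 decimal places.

tax = $22.37 per unit

Social marginal benefit = demand − MEC = 67.09 - 5.73x.
Set SMB = MC: 67.09 - 5.73x = 25.48 + 3.01x → x* = 4.7609.
The Pigouvian tax equals MEC at x*: 16.51 + 1.23×4.7609 = 22.3659.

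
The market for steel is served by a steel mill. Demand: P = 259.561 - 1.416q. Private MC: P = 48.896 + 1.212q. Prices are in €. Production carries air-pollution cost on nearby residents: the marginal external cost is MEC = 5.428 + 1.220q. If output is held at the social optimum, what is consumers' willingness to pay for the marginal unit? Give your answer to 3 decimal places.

P = €184.037

Social marginal cost = private MC + MEC = 54.324 + 2.432q.
Set SMC = demand: 54.324 + 2.432q = 259.561 - 1.416q → q* = 53.3360.
Consumer price on the demand curve at q*: 259.561 − 1.416×53.3360 = 184.0372.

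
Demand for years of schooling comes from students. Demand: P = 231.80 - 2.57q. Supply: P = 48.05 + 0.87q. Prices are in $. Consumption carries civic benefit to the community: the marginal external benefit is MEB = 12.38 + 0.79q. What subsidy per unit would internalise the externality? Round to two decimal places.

subsidy = $70.85 per unit

Social marginal benefit = demand + MEB = 244.18 - 1.78q.
Set SMB = MC: 244.18 - 1.78q = 48.05 + 0.87q → q* = 74.0113.
The Pigouvian subsidy equals MEB at q*: 12.38 + 0.79×74.0113 = 70.8489.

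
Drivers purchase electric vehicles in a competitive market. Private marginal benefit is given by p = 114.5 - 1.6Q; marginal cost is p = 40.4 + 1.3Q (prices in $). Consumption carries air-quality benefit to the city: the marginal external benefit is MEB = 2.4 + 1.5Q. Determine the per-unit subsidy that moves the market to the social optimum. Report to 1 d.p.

Social marginal benefit = demand + MEB = 116.9 - 0.1Q.
Set SMB = MC: 116.9 - 0.1Q = 40.4 + 1.3Q → Q* = 54.6429.
The Pigouvian subsidy equals MEB at Q*: 2.4 + 1.5×54.6429 = 84.3644.

subsidy = $84.4 per unit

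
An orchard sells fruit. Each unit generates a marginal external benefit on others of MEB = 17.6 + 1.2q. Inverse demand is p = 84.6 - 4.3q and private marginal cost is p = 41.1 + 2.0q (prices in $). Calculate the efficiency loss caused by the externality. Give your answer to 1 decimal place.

Market equilibrium (private): 41.1 + 2.0q = 84.6 - 4.3q → q_m = 6.9048.
Social marginal cost = private MC − MEB = 23.5 + 0.8q.
Set SMC = demand: 23.5 + 0.8q = 84.6 - 4.3q → q* = 11.9804.
The welfare-loss triangle has base |q_m − q*| and height MEB(q_m) (the vertical gap between SMC and demand is zero at q* and MEB at q_m).
DWL = ½ × 5.0756 × 25.8857 = 65.6927.

DWL = $65.7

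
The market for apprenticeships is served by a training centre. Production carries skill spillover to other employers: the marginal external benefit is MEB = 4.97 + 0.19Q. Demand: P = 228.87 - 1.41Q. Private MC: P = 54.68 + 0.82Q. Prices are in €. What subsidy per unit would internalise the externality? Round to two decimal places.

Social marginal cost = private MC − MEB = 49.71 + 0.63Q.
Set SMC = demand: 49.71 + 0.63Q = 228.87 - 1.41Q → Q* = 87.8235.
The Pigouvian subsidy equals MEB at Q*: 4.97 + 0.19×87.8235 = 21.6565.

subsidy = €21.66 per unit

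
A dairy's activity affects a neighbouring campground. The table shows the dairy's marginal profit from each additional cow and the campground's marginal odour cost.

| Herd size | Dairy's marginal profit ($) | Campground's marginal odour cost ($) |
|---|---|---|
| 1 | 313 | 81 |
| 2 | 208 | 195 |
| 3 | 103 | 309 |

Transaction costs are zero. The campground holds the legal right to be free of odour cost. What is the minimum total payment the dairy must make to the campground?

Efficient level: marginal profit ≥ marginal odour cost through level 2, so k* = 2.
With the campground holding the right, the dairy must at least compensate total damage at k*: 81 + 195 = 276.

$276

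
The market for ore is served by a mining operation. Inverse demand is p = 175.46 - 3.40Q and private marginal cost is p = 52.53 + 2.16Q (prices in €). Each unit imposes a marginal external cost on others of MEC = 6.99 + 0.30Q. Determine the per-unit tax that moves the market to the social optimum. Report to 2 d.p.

Social marginal cost = private MC + MEC = 59.52 + 2.46Q.
Set SMC = demand: 59.52 + 2.46Q = 175.46 - 3.40Q → Q* = 19.7850.
The Pigouvian tax equals MEC at Q*: 6.99 + 0.30×19.7850 = 12.9255.

tax = €12.93 per unit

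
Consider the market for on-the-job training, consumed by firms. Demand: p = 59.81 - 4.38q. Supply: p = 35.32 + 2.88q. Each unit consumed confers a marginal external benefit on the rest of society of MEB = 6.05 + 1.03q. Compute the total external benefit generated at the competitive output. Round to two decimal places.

26.27

Market equilibrium (private): 35.32 + 2.88q = 59.81 - 4.38q → q_m = 3.3733.
Total external benefit = ∫₀^{q_m} (6.05 + 1.03q) dq = 6.05×3.3733 + ½×1.03×3.3733² = 26.2687.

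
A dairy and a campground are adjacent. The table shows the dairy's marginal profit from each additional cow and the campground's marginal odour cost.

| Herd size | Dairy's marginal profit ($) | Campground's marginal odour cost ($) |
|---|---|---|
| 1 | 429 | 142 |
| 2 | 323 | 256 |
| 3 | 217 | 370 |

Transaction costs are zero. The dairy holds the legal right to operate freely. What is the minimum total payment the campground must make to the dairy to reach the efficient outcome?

Left alone the dairy would choose level 3 (marginal profit stays positive).
Efficient level: k* = 2 (marginal profit ≥ marginal odour cost through 2).
The campground must at least cover the dairy's forgone profit from cutting 3→2: 217 = 217.

$217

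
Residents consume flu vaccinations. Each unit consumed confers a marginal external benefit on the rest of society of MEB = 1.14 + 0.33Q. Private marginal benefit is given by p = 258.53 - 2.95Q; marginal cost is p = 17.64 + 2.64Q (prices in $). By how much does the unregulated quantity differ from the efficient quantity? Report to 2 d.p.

Market equilibrium (private): 17.64 + 2.64Q = 258.53 - 2.95Q → Q_m = 43.0930.
Social marginal benefit = demand + MEB = 259.67 - 2.62Q.
Set SMB = MC: 259.67 - 2.62Q = 17.64 + 2.64Q → Q* = 46.0133.
Gap = |43.0930 − 46.0133| = 2.9203.

2.92 units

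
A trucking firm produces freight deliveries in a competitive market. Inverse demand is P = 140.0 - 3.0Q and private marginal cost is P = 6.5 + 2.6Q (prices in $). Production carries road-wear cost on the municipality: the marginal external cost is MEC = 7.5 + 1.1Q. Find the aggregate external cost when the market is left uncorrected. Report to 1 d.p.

Market equilibrium (private): 6.5 + 2.6Q = 140.0 - 3.0Q → Q_m = 23.8393.
Total external cost = ∫₀^{Q_m} (7.5 + 1.1Q) dQ = 7.5×23.8393 + ½×1.1×23.8393² = 491.3665.

$491.4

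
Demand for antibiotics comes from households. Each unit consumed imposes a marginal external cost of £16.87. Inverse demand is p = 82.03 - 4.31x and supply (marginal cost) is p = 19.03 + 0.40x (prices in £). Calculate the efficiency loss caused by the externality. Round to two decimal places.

Market equilibrium (private): 19.03 + 0.40x = 82.03 - 4.31x → x_m = 13.3758.
Social marginal benefit = demand − MEC = 65.16 - 4.31x.
Set SMB = MC: 65.16 - 4.31x = 19.03 + 0.40x → x* = 9.7941.
The loss is the area between SMB and MC from x* to x_m; with linear curves that's a triangle of height MEC(x_m).
DWL = ½ × 3.5817 × 16.8700 = 30.2116.

DWL = £30.21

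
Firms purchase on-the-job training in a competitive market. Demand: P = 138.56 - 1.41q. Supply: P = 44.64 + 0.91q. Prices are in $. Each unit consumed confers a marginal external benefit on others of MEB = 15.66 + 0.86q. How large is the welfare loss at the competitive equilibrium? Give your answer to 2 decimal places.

Market equilibrium (private): 44.64 + 0.91q = 138.56 - 1.41q → q_m = 40.4828.
Social marginal benefit = demand + MEB = 154.22 - 0.55q.
Set SMB = MC: 154.22 - 0.55q = 44.64 + 0.91q → q* = 75.0548.
Between q* and q_m the wedge SMB − MC runs linearly from 0 to MEB(q_m), so the loss is a triangle.
DWL = ½ × 34.5720 × 50.4752 = 872.5143.

DWL = $872.51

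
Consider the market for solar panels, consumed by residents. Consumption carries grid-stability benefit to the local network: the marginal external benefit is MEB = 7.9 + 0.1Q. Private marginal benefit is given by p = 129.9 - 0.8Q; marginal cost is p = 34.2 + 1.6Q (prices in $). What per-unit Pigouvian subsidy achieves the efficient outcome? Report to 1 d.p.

Social marginal benefit = demand + MEB = 137.8 - 0.7Q.
Set SMB = MC: 137.8 - 0.7Q = 34.2 + 1.6Q → Q* = 45.0435.
The Pigouvian subsidy equals MEB at Q*: 7.9 + 0.1×45.0435 = 12.4044.

subsidy = $12.4 per unit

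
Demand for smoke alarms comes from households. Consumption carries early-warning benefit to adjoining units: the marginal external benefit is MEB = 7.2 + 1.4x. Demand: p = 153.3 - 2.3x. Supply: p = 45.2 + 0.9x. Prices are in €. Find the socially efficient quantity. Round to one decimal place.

Social marginal benefit = demand + MEB = 160.5 - 0.9x.
Set SMB = MC: 160.5 - 0.9x = 45.2 + 0.9x → x* = 64.0556.

x* = 64.1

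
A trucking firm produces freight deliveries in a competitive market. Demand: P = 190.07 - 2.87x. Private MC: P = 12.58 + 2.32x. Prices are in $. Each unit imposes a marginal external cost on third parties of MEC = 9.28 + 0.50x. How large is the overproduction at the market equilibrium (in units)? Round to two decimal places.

Market equilibrium (private): 12.58 + 2.32x = 190.07 - 2.87x → x_m = 34.1985.
Social marginal cost = private MC + MEC = 21.86 + 2.82x.
Set SMC = demand: 21.86 + 2.82x = 190.07 - 2.87x → x* = 29.5624.
Gap = |34.1985 − 29.5624| = 4.6361.

4.64 units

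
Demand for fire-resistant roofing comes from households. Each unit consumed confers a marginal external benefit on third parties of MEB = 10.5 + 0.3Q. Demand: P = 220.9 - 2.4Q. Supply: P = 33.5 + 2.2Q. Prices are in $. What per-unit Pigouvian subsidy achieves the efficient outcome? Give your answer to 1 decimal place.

Social marginal benefit = demand + MEB = 231.4 - 2.1Q.
Set SMB = MC: 231.4 - 2.1Q = 33.5 + 2.2Q → Q* = 46.0233.
The Pigouvian subsidy equals MEB at Q*: 10.5 + 0.3×46.0233 = 24.3070.

subsidy = $24.3 per unit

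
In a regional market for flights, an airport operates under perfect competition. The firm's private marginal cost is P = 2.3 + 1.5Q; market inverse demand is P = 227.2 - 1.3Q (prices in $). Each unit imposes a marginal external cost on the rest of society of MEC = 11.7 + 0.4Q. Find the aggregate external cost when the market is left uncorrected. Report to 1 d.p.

$2230.1

Market equilibrium (private): 2.3 + 1.5Q = 227.2 - 1.3Q → Q_m = 80.3214.
Total external cost = ∫₀^{Q_m} (11.7 + 0.4Q) dQ = 11.7×80.3214 + ½×0.4×80.3214² = 2230.0658.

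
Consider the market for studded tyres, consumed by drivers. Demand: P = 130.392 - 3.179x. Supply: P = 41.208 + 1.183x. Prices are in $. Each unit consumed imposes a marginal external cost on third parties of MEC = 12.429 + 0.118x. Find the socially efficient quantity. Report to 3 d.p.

Social marginal benefit = demand − MEC = 117.963 - 3.297x.
Set SMB = MC: 117.963 - 3.297x = 41.208 + 1.183x → x* = 17.1328.

x* = 17.133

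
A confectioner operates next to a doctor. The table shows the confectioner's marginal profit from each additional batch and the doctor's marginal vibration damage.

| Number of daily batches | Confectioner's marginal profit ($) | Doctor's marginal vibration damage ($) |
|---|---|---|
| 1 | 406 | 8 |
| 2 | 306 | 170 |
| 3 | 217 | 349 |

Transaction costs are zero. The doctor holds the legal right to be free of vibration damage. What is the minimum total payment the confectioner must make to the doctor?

$178

Efficient level: marginal profit ≥ marginal vibration damage through level 2, so k* = 2.
With the doctor holding the right, the confectioner must at least compensate total damage at k*: 8 + 170 = 178.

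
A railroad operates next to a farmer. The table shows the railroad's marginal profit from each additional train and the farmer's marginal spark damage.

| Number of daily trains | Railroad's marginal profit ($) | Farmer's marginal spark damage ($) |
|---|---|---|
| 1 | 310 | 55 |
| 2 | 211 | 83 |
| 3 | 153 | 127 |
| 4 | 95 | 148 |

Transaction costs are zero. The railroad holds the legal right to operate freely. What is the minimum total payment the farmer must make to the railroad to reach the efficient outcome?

$95

Left alone the railroad would choose level 4 (marginal profit stays positive).
Efficient level: k* = 3 (marginal profit ≥ marginal spark damage through 3).
The farmer must at least cover the railroad's forgone profit from cutting 4→3: 95 = 95.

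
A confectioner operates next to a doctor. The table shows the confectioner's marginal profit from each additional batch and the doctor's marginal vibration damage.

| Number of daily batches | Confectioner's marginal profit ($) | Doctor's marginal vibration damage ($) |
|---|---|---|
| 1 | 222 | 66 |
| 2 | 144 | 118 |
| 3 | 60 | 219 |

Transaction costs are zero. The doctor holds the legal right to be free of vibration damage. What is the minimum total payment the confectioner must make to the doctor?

$184

Efficient level: marginal profit ≥ marginal vibration damage through level 2, so k* = 2.
With the doctor holding the right, the confectioner must at least compensate total damage at k*: 66 + 118 = 184.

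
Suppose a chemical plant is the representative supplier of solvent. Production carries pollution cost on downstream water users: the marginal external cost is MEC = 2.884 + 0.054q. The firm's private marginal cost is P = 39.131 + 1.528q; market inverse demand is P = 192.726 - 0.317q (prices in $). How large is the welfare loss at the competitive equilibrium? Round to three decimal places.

Market equilibrium (private): 39.131 + 1.528q = 192.726 - 0.317q → q_m = 83.2493.
Social marginal cost = private MC + MEC = 42.015 + 1.582q.
Set SMC = demand: 42.015 + 1.582q = 192.726 - 0.317q → q* = 79.3633.
Between q* and q_m the wedge SMC − demand runs linearly from 0 to MEC(q_m), so the loss is a triangle.
DWL = ½ × 3.8860 × 7.3795 = 14.3384.

DWL = $14.338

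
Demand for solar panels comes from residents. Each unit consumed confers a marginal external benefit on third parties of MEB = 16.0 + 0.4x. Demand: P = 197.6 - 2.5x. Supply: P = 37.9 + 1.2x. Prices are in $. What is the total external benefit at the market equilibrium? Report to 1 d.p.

$1063.2

Market equilibrium (private): 37.9 + 1.2x = 197.6 - 2.5x → x_m = 43.1622.
Total external benefit = ∫₀^{x_m} (16.0 + 0.4x) dx = 16.0×43.1622 + ½×0.4×43.1622² = 1063.1903.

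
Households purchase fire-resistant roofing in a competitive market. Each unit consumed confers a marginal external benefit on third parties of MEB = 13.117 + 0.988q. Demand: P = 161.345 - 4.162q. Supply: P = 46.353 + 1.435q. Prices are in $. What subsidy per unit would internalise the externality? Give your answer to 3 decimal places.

subsidy = $40.579 per unit

Social marginal benefit = demand + MEB = 174.462 - 3.174q.
Set SMB = MC: 174.462 - 3.174q = 46.353 + 1.435q → q* = 27.7954.
The Pigouvian subsidy equals MEB at q*: 13.117 + 0.988×27.7954 = 40.5789.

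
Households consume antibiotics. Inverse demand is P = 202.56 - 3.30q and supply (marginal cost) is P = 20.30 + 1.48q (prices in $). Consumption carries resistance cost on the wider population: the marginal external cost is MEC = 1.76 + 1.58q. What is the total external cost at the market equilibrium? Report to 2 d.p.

$1215.67

Market equilibrium (private): 20.30 + 1.48q = 202.56 - 3.30q → q_m = 38.1297.
Total external cost = ∫₀^{q_m} (1.76 + 1.58q) dq = 1.76×38.1297 + ½×1.58×38.1297² = 1215.6687.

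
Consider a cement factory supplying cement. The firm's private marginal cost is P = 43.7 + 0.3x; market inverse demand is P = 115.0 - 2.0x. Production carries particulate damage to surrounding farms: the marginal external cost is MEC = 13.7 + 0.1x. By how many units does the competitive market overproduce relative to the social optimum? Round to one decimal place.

Market equilibrium (private): 43.7 + 0.3x = 115.0 - 2.0x → x_m = 31.0000.
Social marginal cost = private MC + MEC = 57.4 + 0.4x.
Set SMC = demand: 57.4 + 0.4x = 115.0 - 2.0x → x* = 24.0000.
Gap = |31.0000 − 24.0000| = 7.0000.

7.0 units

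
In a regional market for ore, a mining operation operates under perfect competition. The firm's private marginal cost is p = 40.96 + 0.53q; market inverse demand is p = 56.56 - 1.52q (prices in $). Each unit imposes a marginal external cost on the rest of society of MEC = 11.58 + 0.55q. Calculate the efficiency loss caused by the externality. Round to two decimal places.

Market equilibrium (private): 40.96 + 0.53q = 56.56 - 1.52q → q_m = 7.6098.
Social marginal cost = private MC + MEC = 52.54 + 1.08q.
Set SMC = demand: 52.54 + 1.08q = 56.56 - 1.52q → q* = 1.5462.
Height of the DWL triangle at q_m is SMC(q_m) − demand(q_m) = MEC(q_m) = 15.7654.
DWL = ½ × 6.0636 × 15.7654 = 47.7975.

DWL = $47.80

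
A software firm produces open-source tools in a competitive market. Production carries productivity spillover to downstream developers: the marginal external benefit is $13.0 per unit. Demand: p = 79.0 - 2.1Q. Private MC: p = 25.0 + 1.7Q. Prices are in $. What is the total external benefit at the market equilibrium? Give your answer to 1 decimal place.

$184.7

Market equilibrium (private): 25.0 + 1.7Q = 79.0 - 2.1Q → Q_m = 14.2105.
Total external benefit = MEB × Q_m = 13.0 × 14.2105 = 184.7365.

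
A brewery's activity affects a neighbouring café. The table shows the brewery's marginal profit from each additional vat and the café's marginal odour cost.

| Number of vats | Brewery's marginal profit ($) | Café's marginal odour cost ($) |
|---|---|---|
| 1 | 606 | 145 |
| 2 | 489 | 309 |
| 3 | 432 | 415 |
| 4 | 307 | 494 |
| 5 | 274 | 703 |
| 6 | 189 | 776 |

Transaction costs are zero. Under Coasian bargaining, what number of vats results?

3

Bargaining reaches the level where marginal profit last exceeds marginal odour cost.
That holds through level 3 (432 ≥ 415) but not at 4 (307 < 494).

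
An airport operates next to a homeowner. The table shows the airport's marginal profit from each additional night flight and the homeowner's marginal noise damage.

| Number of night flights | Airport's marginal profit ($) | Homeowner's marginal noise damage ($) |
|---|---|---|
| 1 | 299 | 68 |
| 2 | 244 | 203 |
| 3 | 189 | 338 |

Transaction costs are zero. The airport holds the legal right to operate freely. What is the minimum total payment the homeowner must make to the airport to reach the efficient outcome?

$189

Left alone the airport would choose level 3 (marginal profit stays positive).
Efficient level: k* = 2 (marginal profit ≥ marginal noise damage through 2).
The homeowner must at least cover the airport's forgone profit from cutting 3→2: 189 = 189.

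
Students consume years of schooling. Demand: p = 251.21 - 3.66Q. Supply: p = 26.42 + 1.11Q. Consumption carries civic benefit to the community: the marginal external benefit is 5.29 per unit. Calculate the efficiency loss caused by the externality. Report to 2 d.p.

Market equilibrium (private): 26.42 + 1.11Q = 251.21 - 3.66Q → Q_m = 47.1258.
Social marginal benefit = demand + MEB = 256.50 - 3.66Q.
Set SMB = MC: 256.50 - 3.66Q = 26.42 + 1.11Q → Q* = 48.2348.
Between Q* and Q_m the wedge SMB − MC runs linearly from 0 to MEB(Q_m), so the loss is a triangle.
DWL = ½ × 1.1090 × 5.2900 = 2.9333.

DWL = 2.93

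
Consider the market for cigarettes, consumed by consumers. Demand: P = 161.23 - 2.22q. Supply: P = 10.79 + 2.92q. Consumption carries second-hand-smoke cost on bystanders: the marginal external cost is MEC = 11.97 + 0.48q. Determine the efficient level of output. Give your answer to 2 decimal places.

Social marginal benefit = demand − MEC = 149.26 - 2.70q.
Set SMB = MC: 149.26 - 2.70q = 10.79 + 2.92q → q* = 24.6388.

q* = 24.64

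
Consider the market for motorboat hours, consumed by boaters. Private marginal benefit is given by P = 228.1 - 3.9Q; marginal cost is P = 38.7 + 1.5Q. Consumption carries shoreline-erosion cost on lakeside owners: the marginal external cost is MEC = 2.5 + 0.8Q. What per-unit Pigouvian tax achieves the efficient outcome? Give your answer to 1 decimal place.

Social marginal benefit = demand − MEC = 225.6 - 4.7Q.
Set SMB = MC: 225.6 - 4.7Q = 38.7 + 1.5Q → Q* = 30.1452.
The Pigouvian tax equals MEC at Q*: 2.5 + 0.8×30.1452 = 26.6162.

tax = 26.6 per unit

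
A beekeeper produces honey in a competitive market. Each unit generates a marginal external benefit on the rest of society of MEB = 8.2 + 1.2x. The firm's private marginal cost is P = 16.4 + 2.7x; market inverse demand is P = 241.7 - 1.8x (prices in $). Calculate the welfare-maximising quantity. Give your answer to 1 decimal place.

Social marginal cost = private MC − MEB = 8.2 + 1.5x.
Set SMC = demand: 8.2 + 1.5x = 241.7 - 1.8x → x* = 70.7576.

x* = 70.8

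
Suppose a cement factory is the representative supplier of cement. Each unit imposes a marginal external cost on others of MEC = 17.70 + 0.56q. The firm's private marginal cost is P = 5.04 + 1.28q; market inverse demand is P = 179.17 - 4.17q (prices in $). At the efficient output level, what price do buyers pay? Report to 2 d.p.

P = $70.63

Social marginal cost = private MC + MEC = 22.74 + 1.84q.
Set SMC = demand: 22.74 + 1.84q = 179.17 - 4.17q → q* = 26.0283.
Consumer price on the demand curve at q*: 179.17 − 4.17×26.0283 = 70.6320.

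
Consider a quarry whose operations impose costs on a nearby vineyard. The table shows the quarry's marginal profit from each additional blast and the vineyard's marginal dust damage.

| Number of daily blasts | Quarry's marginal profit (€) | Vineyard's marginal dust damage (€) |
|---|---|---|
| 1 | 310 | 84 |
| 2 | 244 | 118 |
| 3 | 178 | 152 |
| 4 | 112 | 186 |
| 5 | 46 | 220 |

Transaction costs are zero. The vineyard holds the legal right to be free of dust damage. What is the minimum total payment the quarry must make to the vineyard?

€354

Efficient level: marginal profit ≥ marginal dust damage through level 3, so k* = 3.
With the vineyard holding the right, the quarry must at least compensate total damage at k*: 84 + 118 + 152 = 354.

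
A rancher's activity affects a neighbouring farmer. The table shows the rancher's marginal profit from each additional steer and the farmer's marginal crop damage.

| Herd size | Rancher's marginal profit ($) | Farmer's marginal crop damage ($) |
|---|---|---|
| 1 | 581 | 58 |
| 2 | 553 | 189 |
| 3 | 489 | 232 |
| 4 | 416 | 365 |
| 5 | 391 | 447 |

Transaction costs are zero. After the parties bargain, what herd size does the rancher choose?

Bargaining reaches the level where marginal profit last exceeds marginal crop damage.
That holds through level 4 (416 ≥ 365) but not at 5 (391 < 447).

4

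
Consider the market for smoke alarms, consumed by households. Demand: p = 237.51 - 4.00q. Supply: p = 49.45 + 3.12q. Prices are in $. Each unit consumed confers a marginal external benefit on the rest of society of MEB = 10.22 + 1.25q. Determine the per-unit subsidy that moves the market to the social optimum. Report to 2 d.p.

subsidy = $52.44 per unit

Social marginal benefit = demand + MEB = 247.73 - 2.75q.
Set SMB = MC: 247.73 - 2.75q = 49.45 + 3.12q → q* = 33.7785.
The Pigouvian subsidy equals MEB at q*: 10.22 + 1.25×33.7785 = 52.4431.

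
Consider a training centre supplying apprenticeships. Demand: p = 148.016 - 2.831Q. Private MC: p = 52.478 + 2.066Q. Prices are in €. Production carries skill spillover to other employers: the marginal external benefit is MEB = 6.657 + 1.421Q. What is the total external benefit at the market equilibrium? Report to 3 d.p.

Market equilibrium (private): 52.478 + 2.066Q = 148.016 - 2.831Q → Q_m = 19.5095.
Total external benefit = ∫₀^{Q_m} (6.657 + 1.421Q) dQ = 6.657×19.5095 + ½×1.421×19.5095² = 400.3057.

€400.306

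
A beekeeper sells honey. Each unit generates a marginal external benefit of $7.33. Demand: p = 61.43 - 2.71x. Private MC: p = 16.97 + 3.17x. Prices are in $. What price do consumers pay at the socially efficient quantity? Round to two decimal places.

Social marginal cost = private MC − MEB = 9.64 + 3.17x.
Set SMC = demand: 9.64 + 3.17x = 61.43 - 2.71x → x* = 8.8078.
Consumer price on the demand curve at x*: 61.43 − 2.71×8.8078 = 37.5609.

P = $37.56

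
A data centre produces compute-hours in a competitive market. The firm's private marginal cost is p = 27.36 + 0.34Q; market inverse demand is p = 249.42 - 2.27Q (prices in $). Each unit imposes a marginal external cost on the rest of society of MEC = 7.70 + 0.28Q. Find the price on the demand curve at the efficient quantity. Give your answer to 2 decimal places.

P = $81.05

Social marginal cost = private MC + MEC = 35.06 + 0.62Q.
Set SMC = demand: 35.06 + 0.62Q = 249.42 - 2.27Q → Q* = 74.1730.
Consumer price on the demand curve at Q*: 249.42 − 2.27×74.1730 = 81.0473.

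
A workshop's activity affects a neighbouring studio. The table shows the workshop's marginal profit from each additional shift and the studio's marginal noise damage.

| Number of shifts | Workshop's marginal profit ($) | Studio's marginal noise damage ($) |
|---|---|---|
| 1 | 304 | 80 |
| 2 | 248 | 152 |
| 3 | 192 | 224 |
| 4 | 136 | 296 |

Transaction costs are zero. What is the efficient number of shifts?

2

Bargaining reaches the level where marginal profit last exceeds marginal noise damage.
That holds through level 2 (248 ≥ 152) but not at 3 (192 < 224).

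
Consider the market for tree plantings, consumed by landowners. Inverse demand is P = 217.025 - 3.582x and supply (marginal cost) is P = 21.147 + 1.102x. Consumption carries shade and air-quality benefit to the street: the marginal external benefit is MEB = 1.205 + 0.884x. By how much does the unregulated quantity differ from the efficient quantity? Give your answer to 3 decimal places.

10.045 units

Market equilibrium (private): 21.147 + 1.102x = 217.025 - 3.582x → x_m = 41.8185.
Social marginal benefit = demand + MEB = 218.230 - 2.698x.
Set SMB = MC: 218.230 - 2.698x = 21.147 + 1.102x → x* = 51.8639.
Gap = |41.8185 − 51.8639| = 10.0454.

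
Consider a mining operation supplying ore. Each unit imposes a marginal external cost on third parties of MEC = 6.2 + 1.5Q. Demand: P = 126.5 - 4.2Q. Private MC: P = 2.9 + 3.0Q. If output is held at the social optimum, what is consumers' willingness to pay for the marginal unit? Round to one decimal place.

P = 69.8

Social marginal cost = private MC + MEC = 9.1 + 4.5Q.
Set SMC = demand: 9.1 + 4.5Q = 126.5 - 4.2Q → Q* = 13.4943.
Consumer price on the demand curve at Q*: 126.5 − 4.2×13.4943 = 69.8239.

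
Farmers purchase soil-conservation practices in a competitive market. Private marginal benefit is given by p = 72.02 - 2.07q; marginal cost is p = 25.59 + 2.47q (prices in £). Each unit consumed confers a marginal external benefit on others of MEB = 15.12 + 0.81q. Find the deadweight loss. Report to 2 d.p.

DWL = £73.42

Market equilibrium (private): 25.59 + 2.47q = 72.02 - 2.07q → q_m = 10.2269.
Social marginal benefit = demand + MEB = 87.14 - 1.26q.
Set SMB = MC: 87.14 - 1.26q = 25.59 + 2.47q → q* = 16.5013.
Between q* and q_m the wedge SMB − MC runs linearly from 0 to MEB(q_m), so the loss is a triangle.
DWL = ½ × 6.2744 × 23.4038 = 73.4224.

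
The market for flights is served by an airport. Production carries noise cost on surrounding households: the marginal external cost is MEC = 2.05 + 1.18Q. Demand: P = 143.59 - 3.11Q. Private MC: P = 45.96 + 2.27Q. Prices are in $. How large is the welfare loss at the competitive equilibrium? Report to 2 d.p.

Market equilibrium (private): 45.96 + 2.27Q = 143.59 - 3.11Q → Q_m = 18.1468.
Social marginal cost = private MC + MEC = 48.01 + 3.45Q.
Set SMC = demand: 48.01 + 3.45Q = 143.59 - 3.11Q → Q* = 14.5701.
Between Q* and Q_m the wedge SMC − demand runs linearly from 0 to MEC(Q_m), so the loss is a triangle.
DWL = ½ × 3.5767 × 23.4633 = 41.9606.

DWL = $41.96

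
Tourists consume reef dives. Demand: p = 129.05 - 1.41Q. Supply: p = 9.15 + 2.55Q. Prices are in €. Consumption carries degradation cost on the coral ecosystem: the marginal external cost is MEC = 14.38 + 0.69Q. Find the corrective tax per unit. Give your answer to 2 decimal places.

tax = €30.04 per unit

Social marginal benefit = demand − MEC = 114.67 - 2.10Q.
Set SMB = MC: 114.67 - 2.10Q = 9.15 + 2.55Q → Q* = 22.6925.
The Pigouvian tax equals MEC at Q*: 14.38 + 0.69×22.6925 = 30.0378.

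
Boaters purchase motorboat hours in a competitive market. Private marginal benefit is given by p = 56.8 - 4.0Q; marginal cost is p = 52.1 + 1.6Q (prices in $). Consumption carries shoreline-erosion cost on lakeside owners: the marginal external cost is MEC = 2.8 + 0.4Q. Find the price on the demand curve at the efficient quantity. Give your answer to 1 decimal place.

Social marginal benefit = demand − MEC = 54.0 - 4.4Q.
Set SMB = MC: 54.0 - 4.4Q = 52.1 + 1.6Q → Q* = 0.3167.
Consumer price on the demand curve at Q*: 56.8 − 4.0×0.3167 = 55.5332.

P = $55.5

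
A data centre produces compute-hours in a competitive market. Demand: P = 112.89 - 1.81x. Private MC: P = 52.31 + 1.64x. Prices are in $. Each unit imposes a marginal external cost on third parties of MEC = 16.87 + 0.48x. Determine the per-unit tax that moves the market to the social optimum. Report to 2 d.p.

Social marginal cost = private MC + MEC = 69.18 + 2.12x.
Set SMC = demand: 69.18 + 2.12x = 112.89 - 1.81x → x* = 11.1221.
The Pigouvian tax equals MEC at x*: 16.87 + 0.48×11.1221 = 22.2086.

tax = $22.21 per unit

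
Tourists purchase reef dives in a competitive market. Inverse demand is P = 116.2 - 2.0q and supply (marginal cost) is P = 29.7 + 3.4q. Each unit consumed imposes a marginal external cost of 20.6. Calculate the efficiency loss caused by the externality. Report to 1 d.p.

DWL = 39.3

Market equilibrium (private): 29.7 + 3.4q = 116.2 - 2.0q → q_m = 16.0185.
Social marginal benefit = demand − MEC = 95.6 - 2.0q.
Set SMB = MC: 95.6 - 2.0q = 29.7 + 3.4q → q* = 12.2037.
Height of the DWL triangle at q_m is MC(q_m) − SMB(q_m) = MEC(q_m) = 20.6000.
DWL = ½ × 3.8148 × 20.6000 = 39.2924.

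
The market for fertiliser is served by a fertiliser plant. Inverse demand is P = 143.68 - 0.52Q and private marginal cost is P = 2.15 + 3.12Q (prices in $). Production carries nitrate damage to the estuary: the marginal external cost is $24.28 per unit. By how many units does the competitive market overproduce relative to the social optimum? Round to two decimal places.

Market equilibrium (private): 2.15 + 3.12Q = 143.68 - 0.52Q → Q_m = 38.8819.
Social marginal cost = private MC + MEC = 26.43 + 3.12Q.
Set SMC = demand: 26.43 + 3.12Q = 143.68 - 0.52Q → Q* = 32.2115.
Gap = |38.8819 − 32.2115| = 6.6704.

6.67 units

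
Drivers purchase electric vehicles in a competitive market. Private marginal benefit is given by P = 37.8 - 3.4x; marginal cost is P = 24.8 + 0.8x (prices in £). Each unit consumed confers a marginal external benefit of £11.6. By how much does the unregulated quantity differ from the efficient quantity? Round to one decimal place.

2.8 units

Market equilibrium (private): 24.8 + 0.8x = 37.8 - 3.4x → x_m = 3.0952.
Social marginal benefit = demand + MEB = 49.4 - 3.4x.
Set SMB = MC: 49.4 - 3.4x = 24.8 + 0.8x → x* = 5.8571.
Gap = |3.0952 − 5.8571| = 2.7619.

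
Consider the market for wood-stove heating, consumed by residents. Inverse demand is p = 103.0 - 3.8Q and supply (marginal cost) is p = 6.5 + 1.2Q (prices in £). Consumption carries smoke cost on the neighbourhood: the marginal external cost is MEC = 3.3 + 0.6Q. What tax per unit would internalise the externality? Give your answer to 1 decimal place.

Social marginal benefit = demand − MEC = 99.7 - 4.4Q.
Set SMB = MC: 99.7 - 4.4Q = 6.5 + 1.2Q → Q* = 16.6429.
The Pigouvian tax equals MEC at Q*: 3.3 + 0.6×16.6429 = 13.2857.

tax = £13.3 per unit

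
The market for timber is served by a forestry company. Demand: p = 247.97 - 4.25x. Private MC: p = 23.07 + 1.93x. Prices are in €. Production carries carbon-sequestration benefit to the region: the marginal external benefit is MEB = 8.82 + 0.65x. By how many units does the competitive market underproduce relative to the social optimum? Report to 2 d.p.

5.87 units

Market equilibrium (private): 23.07 + 1.93x = 247.97 - 4.25x → x_m = 36.3916.
Social marginal cost = private MC − MEB = 14.25 + 1.28x.
Set SMC = demand: 14.25 + 1.28x = 247.97 - 4.25x → x* = 42.2640.
Gap = |36.3916 − 42.2640| = 5.8724.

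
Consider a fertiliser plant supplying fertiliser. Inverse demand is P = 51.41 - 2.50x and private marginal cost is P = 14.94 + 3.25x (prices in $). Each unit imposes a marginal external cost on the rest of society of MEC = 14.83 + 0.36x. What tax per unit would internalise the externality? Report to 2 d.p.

Social marginal cost = private MC + MEC = 29.77 + 3.61x.
Set SMC = demand: 29.77 + 3.61x = 51.41 - 2.50x → x* = 3.5417.
The Pigouvian tax equals MEC at x*: 14.83 + 0.36×3.5417 = 16.1050.

tax = $16.11 per unit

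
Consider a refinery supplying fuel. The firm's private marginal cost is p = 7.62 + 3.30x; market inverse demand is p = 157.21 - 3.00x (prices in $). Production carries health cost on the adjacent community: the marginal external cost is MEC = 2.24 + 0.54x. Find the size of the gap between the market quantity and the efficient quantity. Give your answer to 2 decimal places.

2.20 units

Market equilibrium (private): 7.62 + 3.30x = 157.21 - 3.00x → x_m = 23.7444.
Social marginal cost = private MC + MEC = 9.86 + 3.84x.
Set SMC = demand: 9.86 + 3.84x = 157.21 - 3.00x → x* = 21.5424.
Gap = |23.7444 − 21.5424| = 2.2020.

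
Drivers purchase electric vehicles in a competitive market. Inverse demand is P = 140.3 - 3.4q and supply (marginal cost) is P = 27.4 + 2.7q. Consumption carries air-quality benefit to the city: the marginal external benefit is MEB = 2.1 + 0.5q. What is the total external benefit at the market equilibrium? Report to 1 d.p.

Market equilibrium (private): 27.4 + 2.7q = 140.3 - 3.4q → q_m = 18.5082.
Total external benefit = ∫₀^{q_m} (2.1 + 0.5q) dq = 2.1×18.5082 + ½×0.5×18.5082² = 124.5056.

124.5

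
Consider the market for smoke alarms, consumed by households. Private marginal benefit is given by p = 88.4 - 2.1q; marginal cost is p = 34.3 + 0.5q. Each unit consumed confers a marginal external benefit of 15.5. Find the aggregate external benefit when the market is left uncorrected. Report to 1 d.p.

322.5

Market equilibrium (private): 34.3 + 0.5q = 88.4 - 2.1q → q_m = 20.8077.
Total external benefit = MEB × q_m = 15.5 × 20.8077 = 322.5194.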